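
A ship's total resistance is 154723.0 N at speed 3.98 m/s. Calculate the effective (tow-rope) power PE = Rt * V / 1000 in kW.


Formula: PE = Rt * V / 1000 (kW)
Step 1 — PE (W) = 154723.0 * 3.98 = 615797.54 W
Step 2 — PE (kW) = 615797.54 / 1000 ≈ 615.80 kW (5 s.f.)

615.80 kW


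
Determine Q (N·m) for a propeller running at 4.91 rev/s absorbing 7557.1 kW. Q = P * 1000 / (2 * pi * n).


Formula: Q = P_W / (2 * pi * n)
Step 1 — P_W = 7557.1 kW * 1000 = 7557100.0 W
Step 2 — 2 * pi * n = 2 * pi * 4.91 = 30.85044
Step 3 — Q = 7557100.0 / 30.85044 ≈ 244960 N·m (5 s.f.)

244960 N·m


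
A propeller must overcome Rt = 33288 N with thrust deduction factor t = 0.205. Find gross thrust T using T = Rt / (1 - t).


Formula: T = Rt / (1 - t)
Step 1 — (1 - t) = 1 - 0.205 = 0.795
Step 2 — T = 33288 / 0.795 ≈ 41872 N (5 s.f.)

41872 N


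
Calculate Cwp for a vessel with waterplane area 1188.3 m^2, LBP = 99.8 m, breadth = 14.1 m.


Formula: Cwp = Aw / (L * B)
Step 1 — L * B = 99.8 * 14.1 = 1407.18 m^2
Step 2 — Cwp = 1188.3 / 1407.18 ≈ 0.84445 (5 s.f.)

0.84445


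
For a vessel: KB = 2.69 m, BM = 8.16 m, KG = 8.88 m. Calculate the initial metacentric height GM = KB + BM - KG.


Formula: GM = KB + BM - KG
Step 1 — KM = KB + BM = 2.69 + 8.16 = 10.85 m
Step 2 — GM = KM - KG = 10.85 - 8.88 = 1.97 m

1.97 m


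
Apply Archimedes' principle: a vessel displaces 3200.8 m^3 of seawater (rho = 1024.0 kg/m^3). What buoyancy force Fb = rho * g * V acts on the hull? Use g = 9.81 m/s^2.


Formula: Fb = rho * g * V
Substituting: Fb = 1024.0 * 9.81 * 3200.8
Intermediate: 1024.0 * 9.81 = 10045.44
Result: Fb = 10045.44 * 3200.8 ≈ 32153000 N (5 s.f.)

32153000 N


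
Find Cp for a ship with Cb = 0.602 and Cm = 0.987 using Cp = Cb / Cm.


Formula: Cp = Cb / Cm
Substituting: Cp = 0.602 / 0.987
Result: Cp ≈ 0.60993 (5 s.f.)

0.60993


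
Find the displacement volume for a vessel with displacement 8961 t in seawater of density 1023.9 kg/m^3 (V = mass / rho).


Formula: V = mass / rho
Step 1 — convert tonnes to kg: 8961 t * 1000 = 8961000 kg
Step 2 — V = 8961000 / 1023.9 ≈ 8751.8 m^3 (5 s.f.)

8751.8 m^3


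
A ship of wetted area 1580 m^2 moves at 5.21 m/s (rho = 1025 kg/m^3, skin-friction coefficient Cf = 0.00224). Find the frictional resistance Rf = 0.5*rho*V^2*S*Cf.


Formula: Rf = 0.5 * rho * V^2 * S * Cf
Step 1 — V^2 = 5.21^2 = 27.1441
Step 2 — 0.5 * rho * V^2 = 0.5 * 1025 * 27.1441 = 13911.35125
Step 3 — Rf = 13911.35125 * 1580 * 0.00224 ≈ 49235 N (5 s.f.)

49235 N


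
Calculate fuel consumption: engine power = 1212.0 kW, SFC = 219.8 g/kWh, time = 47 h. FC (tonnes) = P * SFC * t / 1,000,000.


Formula: FC (tonnes) = P * SFC * t / 1,000,000
Step 1 — P * SFC * t = 1212.0 * 219.8 * 47 = 12520687.2 g
Step 2 — FC (tonnes) = 12520687.2 / 1,000,000 ≈ 12.521 tonnes (5 s.f.)

12.521 tonnes


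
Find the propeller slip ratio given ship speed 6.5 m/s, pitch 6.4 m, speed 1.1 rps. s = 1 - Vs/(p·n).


Formula: s = 1 - Vs / (p * n)
Step 1 — p * n = 6.4 * 1.1 = 7.04
Step 2 — Vs / (p*n) = 6.5 / 7.04 = 0.923295 (6 d.p.)
Step 3 — s = 1 - 0.923295 = 0.076705

0.076705


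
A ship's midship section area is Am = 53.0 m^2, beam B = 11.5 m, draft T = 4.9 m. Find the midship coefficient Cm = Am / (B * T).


Formula: Cm = Am / (B * T)
Step 1 — B * T = 11.5 * 4.9 = 56.35 m^2
Step 2 — Cm = 53.0 / 56.35 ≈ 0.94055 (5 s.f.)

0.94055


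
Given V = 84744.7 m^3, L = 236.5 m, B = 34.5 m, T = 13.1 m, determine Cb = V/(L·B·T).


Formula: Cb = V / (L * B * T)
Step 1 — L * B * T = 236.5 * 34.5 * 13.1 = 106886.175 m^3
Step 2 — Cb = 84744.7 / 106886.175 ≈ 0.79285 (5 s.f.)

0.79285


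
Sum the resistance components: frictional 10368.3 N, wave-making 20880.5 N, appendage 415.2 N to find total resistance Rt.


Formula: Rt = Rf + Rw + Ra
Substituting: Rt = 10368.3 + 20880.5 + 415.2
Result: Rt = 31664.0 N

31664.0 N


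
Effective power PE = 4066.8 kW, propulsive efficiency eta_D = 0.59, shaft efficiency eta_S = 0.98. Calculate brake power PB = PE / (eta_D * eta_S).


Formula: PB = PE / (eta_D * eta_S)
Step 1 — combined efficiency = eta_D * eta_S = 0.59 * 0.98 = 0.5782
Step 2 — PB = 4066.8 / 0.5782 ≈ 7033.6 kW (5 s.f.)

7033.6 kW


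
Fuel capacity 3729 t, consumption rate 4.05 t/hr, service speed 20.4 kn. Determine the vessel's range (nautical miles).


Formula: endurance = fuel / rate; range = endurance * speed
Step 1 — endurance = 3729 / 4.05 = 920.7407 hours
Step 2 — range = 920.7407 * 20.4 ≈ 18783 nautical miles (5 s.f.)

18783 NM


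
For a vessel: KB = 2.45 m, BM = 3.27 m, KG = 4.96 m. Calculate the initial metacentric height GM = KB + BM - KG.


Formula: GM = KB + BM - KG
Step 1 — KM = KB + BM = 2.45 + 3.27 = 5.72 m
Step 2 — GM = KM - KG = 5.72 - 4.96 = 0.76 m

0.76 m


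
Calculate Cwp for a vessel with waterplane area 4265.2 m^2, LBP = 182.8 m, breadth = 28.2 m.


Formula: Cwp = Aw / (L * B)
Step 1 — L * B = 182.8 * 28.2 = 5154.96 m^2
Step 2 — Cwp = 4265.2 / 5154.96 ≈ 0.82740 (5 s.f.)

0.82740


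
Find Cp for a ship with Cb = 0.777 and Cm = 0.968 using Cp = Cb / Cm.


Formula: Cp = Cb / Cm
Substituting: Cp = 0.777 / 0.968
Result: Cp ≈ 0.80269 (5 s.f.)

0.80269


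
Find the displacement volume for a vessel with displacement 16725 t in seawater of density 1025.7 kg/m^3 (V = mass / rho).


Formula: V = mass / rho
Step 1 — convert tonnes to kg: 16725 t * 1000 = 16725000 kg
Step 2 — V = 16725000 / 1025.7 ≈ 16306 m^3 (5 s.f.)

16306 m^3


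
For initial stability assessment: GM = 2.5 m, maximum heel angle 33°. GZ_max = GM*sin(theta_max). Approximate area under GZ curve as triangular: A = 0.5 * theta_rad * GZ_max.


Formula: GZ_max = GM * sin(theta); Area = 0.5 * theta_rad * GZ_max
Step 1 — GZ_max = 2.5 * sin(33°) = 2.5 * 0.544639 = 1.361598 m
Step 2 — theta_rad = 33 * pi/180 = 0.575959 rad
Step 3 — Area = 0.5 * 0.575959 * 1.361598 ≈ 0.39211 m·rad (5 s.f.)

0.39211 m·rad


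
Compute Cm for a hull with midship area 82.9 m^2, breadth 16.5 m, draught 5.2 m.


Formula: Cm = Am / (B * T)
Step 1 — B * T = 16.5 * 5.2 = 85.8 m^2
Step 2 — Cm = 82.9 / 85.8 ≈ 0.96620 (5 s.f.)

0.96620


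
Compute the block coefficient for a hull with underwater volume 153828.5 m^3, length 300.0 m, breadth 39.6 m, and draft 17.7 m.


Formula: Cb = V / (L * B * T)
Step 1 — L * B * T = 300.0 * 39.6 * 17.7 = 210276.0 m^3
Step 2 — Cb = 153828.5 / 210276.0 ≈ 0.73156 (5 s.f.)

0.73156


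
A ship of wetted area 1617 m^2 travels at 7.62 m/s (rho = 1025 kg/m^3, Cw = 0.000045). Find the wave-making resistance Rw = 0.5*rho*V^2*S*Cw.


Formula: Rw = 0.5 * rho * V^2 * S * Cw
Step 1 — V^2 = 7.62^2 = 58.0644
Step 2 — 0.5 * rho * V^2 = 0.5 * 1025 * 58.0644 = 29758.005
Step 3 — Rw = 29758.005 * 1617 * 0.000045 ≈ 2165.3 N (5 s.f.)

2165.3 N


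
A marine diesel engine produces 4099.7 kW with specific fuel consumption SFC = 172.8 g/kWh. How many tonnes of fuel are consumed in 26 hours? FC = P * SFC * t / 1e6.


Formula: FC (tonnes) = P * SFC * t / 1,000,000
Step 1 — P * SFC * t = 4099.7 * 172.8 * 26 = 18419132.16 g
Step 2 — FC (tonnes) = 18419132.16 / 1,000,000 ≈ 18.419 tonnes (5 s.f.)

18.419 tonnes


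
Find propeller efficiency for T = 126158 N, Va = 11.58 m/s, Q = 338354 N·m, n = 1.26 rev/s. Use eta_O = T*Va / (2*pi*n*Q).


Formula: eta = T * Va / (2 * pi * n * Q)
Step 1 — numerator = T * Va = 126158 * 11.58 = 1460909.64
Step 2 — 2 * pi * n = 2 * pi * 1.26 = 7.916813
Step 3 — denominator = 7.916813 * 338354 = 2678685.35
Step 4 — eta = 1460909.64 / 2678685.35 ≈ 0.54538 (5 s.f.)

0.54538


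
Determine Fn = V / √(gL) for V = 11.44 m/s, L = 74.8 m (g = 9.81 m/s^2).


Formula: Fn = V / sqrt(g * L)
Step 1 — g * L = 9.81 * 74.8 = 733.788
Step 2 — sqrt(g * L) = sqrt(733.788) = 27.088522
Step 3 — Fn = 11.44 / 27.088522 ≈ 0.42232 (5 s.f.)

0.42232


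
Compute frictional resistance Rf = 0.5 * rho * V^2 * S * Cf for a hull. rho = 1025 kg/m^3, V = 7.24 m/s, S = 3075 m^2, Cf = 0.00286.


Formula: Rf = 0.5 * rho * V^2 * S * Cf
Step 1 — V^2 = 7.24^2 = 52.4176
Step 2 — 0.5 * rho * V^2 = 0.5 * 1025 * 52.4176 = 26864.02
Step 3 — Rf = 26864.02 * 3075 * 0.00286 ≈ 236260 N (5 s.f.)

236260 N


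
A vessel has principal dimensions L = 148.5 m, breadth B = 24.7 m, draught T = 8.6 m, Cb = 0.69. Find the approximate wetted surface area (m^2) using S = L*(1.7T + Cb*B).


Formula: S = 1.7*L*T + V/T with V = Cb*L*B*T, i.e. S = L * (1.7*T + Cb*B)
Step 1 — 1.7*T = 1.7 * 8.6 = 14.62 m
Step 2 — Cb*B = 0.69 * 24.7 = 17.043 m
Step 3 — 1.7*T + Cb*B = 14.62 + 17.043 = 31.663 m
Step 4 — S = 148.5 * 31.663 ≈ 4702.0 m^2 (5 s.f.)

4702.0 m^2


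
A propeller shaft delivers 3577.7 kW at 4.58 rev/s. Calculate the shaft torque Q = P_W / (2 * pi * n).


Formula: Q = P_W / (2 * pi * n)
Step 1 — P_W = 3577.7 kW * 1000 = 3577700.0 W
Step 2 — 2 * pi * n = 2 * pi * 4.58 = 28.776989
Step 3 — Q = 3577700.0 / 28.776989 ≈ 124330 N·m (5 s.f.)

124330 N·m


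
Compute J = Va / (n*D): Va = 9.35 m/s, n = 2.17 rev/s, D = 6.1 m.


Formula: J = Va / (n * D)
Step 1 — n * D = 2.17 * 6.1 = 13.237
Step 2 — J = 9.35 / 13.237 ≈ 0.70635 (5 s.f.)

0.70635


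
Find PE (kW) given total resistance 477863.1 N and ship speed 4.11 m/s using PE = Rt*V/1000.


Formula: PE = Rt * V / 1000 (kW)
Step 1 — PE (W) = 477863.1 * 4.11 = 1964017.341 W
Step 2 — PE (kW) = 1964017.341 / 1000 ≈ 1964.0 kW (5 s.f.)

1964.0 kW


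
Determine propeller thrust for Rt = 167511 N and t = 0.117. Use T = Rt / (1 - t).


Formula: T = Rt / (1 - t)
Step 1 — (1 - t) = 1 - 0.117 = 0.883
Step 2 — T = 167511 / 0.883 ≈ 189710 N (5 s.f.)

189710 N


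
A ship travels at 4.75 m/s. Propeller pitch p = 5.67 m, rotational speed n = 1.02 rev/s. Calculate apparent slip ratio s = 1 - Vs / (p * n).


Formula: s = 1 - Vs / (p * n)
Step 1 — p * n = 5.67 * 1.02 = 5.7834
Step 2 — Vs / (p*n) = 4.75 / 5.7834 = 0.821316 (6 d.p.)
Step 3 — s = 1 - 0.821316 = 0.178684

0.178684


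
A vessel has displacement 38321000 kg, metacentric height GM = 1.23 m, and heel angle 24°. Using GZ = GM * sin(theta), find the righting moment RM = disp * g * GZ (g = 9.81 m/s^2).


Formula: GZ = GM * sin(theta); RM = disp * g * GZ
Step 1 — GZ = 1.23 * sin(24°) = 1.23 * 0.406737 = 0.500287 m
Step 2 — RM = 38321000 * 9.81 * 0.500287 ≈ 188070000 N·m (5 s.f.)

188070000 N·m


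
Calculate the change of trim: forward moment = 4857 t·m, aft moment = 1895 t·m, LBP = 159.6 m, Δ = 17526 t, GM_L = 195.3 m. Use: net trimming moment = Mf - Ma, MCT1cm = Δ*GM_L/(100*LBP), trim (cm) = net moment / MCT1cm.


Formula: net trimming moment = Mf - Ma; MCT1cm = Δ*GM_L/(100*LBP); trim = net moment / MCT1cm
Step 1 — net trimming moment = 4857 - 1895 = 2962 t·m
Step 2 — MCT1cm = 17526 * 195.3 / (100 * 159.6) = 214.4629 t·m/cm
Step 3 — trim = 2962 / 214.4629 ≈ 13.811 cm (5 s.f.)

13.811 cm


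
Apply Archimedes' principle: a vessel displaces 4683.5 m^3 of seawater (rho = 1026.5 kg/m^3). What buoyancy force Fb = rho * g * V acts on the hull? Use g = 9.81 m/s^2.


Formula: Fb = rho * g * V
Substituting: Fb = 1026.5 * 9.81 * 4683.5
Intermediate: 1026.5 * 9.81 = 10069.965
Result: Fb = 10069.965 * 4683.5 ≈ 47163000 N (5 s.f.)

47163000 N


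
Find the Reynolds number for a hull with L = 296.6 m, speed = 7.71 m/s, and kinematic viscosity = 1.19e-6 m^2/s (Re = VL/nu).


Formula: Re = V * L / nu
Step 1 — V * L = 7.71 * 296.6 = 2286.786 m^2/s
Step 2 — Re = 2286.786 / 1.19e-6 = 1.92e+09

1.92e+09


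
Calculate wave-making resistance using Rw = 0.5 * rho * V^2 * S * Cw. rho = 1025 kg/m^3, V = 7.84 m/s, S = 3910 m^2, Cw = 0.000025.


Formula: Rw = 0.5 * rho * V^2 * S * Cw
Step 1 — V^2 = 7.84^2 = 61.4656
Step 2 — 0.5 * rho * V^2 = 0.5 * 1025 * 61.4656 = 31501.12
Step 3 — Rw = 31501.12 * 3910 * 0.000025 ≈ 3079.2 N (5 s.f.)

3079.2 N


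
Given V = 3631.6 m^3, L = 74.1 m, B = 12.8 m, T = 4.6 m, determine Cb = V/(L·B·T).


Formula: Cb = V / (L * B * T)
Step 1 — L * B * T = 74.1 * 12.8 * 4.6 = 4363.008 m^3
Step 2 — Cb = 3631.6 / 4363.008 ≈ 0.83236 (5 s.f.)

0.83236


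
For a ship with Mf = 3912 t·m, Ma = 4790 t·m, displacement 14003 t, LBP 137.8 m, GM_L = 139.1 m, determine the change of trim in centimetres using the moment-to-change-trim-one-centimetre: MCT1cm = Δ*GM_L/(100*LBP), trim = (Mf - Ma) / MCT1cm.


Formula: net trimming moment = Mf - Ma; MCT1cm = Δ*GM_L/(100*LBP); trim = net moment / MCT1cm
Step 1 — net trimming moment = 3912 - 4790 = -878 t·m
Step 2 — MCT1cm = 14003 * 139.1 / (100 * 137.8) = 141.351 t·m/cm
Step 3 — trim = -878 / 141.351 ≈ -6.2115 cm (5 s.f.)

-6.2115 cm


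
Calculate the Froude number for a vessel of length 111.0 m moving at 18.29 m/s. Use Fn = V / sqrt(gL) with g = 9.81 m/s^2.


Formula: Fn = V / sqrt(g * L)
Step 1 — g * L = 9.81 * 111.0 = 1088.91
Step 2 — sqrt(g * L) = sqrt(1088.91) = 32.998636
Step 3 — Fn = 18.29 / 32.998636 ≈ 0.55427 (5 s.f.)

0.55427


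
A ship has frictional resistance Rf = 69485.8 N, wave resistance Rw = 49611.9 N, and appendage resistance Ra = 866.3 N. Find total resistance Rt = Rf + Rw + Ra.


Formula: Rt = Rf + Rw + Ra
Substituting: Rt = 69485.8 + 49611.9 + 866.3
Result: Rt = 119964.0 N

119964.0 N


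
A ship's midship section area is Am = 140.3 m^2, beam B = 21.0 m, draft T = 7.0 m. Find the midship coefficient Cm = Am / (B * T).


Formula: Cm = Am / (B * T)
Step 1 — B * T = 21.0 * 7.0 = 147.0 m^2
Step 2 — Cm = 140.3 / 147.0 ≈ 0.95442 (5 s.f.)

0.95442


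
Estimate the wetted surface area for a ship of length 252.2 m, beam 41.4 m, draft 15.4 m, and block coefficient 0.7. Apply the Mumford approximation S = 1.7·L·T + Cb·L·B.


Formula: S = 1.7*L*T + V/T with V = Cb*L*B*T, i.e. S = L * (1.7*T + Cb*B)
Step 1 — 1.7*T = 1.7 * 15.4 = 26.18 m
Step 2 — Cb*B = 0.7 * 41.4 = 28.98 m
Step 3 — 1.7*T + Cb*B = 26.18 + 28.98 = 55.16 m
Step 4 — S = 252.2 * 55.16 ≈ 13911 m^2 (5 s.f.)

13911 m^2


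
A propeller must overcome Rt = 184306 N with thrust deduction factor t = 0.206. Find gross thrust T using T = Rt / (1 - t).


Formula: T = Rt / (1 - t)
Step 1 — (1 - t) = 1 - 0.206 = 0.794
Step 2 — T = 184306 / 0.794 ≈ 232120 N (5 s.f.)

232120 N


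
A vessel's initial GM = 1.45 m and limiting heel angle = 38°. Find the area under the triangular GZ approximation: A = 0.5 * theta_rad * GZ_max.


Formula: GZ_max = GM * sin(theta); Area = 0.5 * theta_rad * GZ_max
Step 1 — GZ_max = 1.45 * sin(38°) = 1.45 * 0.615661 = 0.892708 m
Step 2 — theta_rad = 38 * pi/180 = 0.663225 rad
Step 3 — Area = 0.5 * 0.663225 * 0.892708 ≈ 0.29603 m·rad (5 s.f.)

0.29603 m·rad


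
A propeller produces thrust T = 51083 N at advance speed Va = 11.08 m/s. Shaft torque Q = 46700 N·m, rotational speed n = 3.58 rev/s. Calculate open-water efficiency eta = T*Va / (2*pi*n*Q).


Formula: eta = T * Va / (2 * pi * n * Q)
Step 1 — numerator = T * Va = 51083 * 11.08 = 565999.64
Step 2 — 2 * pi * n = 2 * pi * 3.58 = 22.493803
Step 3 — denominator = 22.493803 * 46700 = 1050460.6
Step 4 — eta = 565999.64 / 1050460.6 ≈ 0.53881 (5 s.f.)

0.53881


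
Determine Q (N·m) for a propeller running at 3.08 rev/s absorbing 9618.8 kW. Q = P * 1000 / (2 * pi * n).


Formula: Q = P_W / (2 * pi * n)
Step 1 — P_W = 9618.8 kW * 1000 = 9618800.0 W
Step 2 — 2 * pi * n = 2 * pi * 3.08 = 19.352211
Step 3 — Q = 9618800.0 / 19.352211 ≈ 497040 N·m (5 s.f.)

497040 N·m


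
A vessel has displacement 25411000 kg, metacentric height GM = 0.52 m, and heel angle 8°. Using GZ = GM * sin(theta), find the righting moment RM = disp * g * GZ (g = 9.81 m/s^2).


Formula: GZ = GM * sin(theta); RM = disp * g * GZ
Step 1 — GZ = 0.52 * sin(8°) = 0.52 * 0.139173 = 0.07237 m
Step 2 — RM = 25411000 * 9.81 * 0.07237 ≈ 18041000 N·m (5 s.f.)

18041000 N·m


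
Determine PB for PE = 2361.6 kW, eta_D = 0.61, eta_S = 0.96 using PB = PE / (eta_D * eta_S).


Formula: PB = PE / (eta_D * eta_S)
Step 1 — combined efficiency = eta_D * eta_S = 0.61 * 0.96 = 0.5856
Step 2 — PB = 2361.6 / 0.5856 ≈ 4032.8 kW (5 s.f.)

4032.8 kW


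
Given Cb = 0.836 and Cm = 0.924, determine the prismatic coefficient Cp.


Formula: Cp = Cb / Cm
Substituting: Cp = 0.836 / 0.924
Result: Cp ≈ 0.90476 (5 s.f.)

0.90476


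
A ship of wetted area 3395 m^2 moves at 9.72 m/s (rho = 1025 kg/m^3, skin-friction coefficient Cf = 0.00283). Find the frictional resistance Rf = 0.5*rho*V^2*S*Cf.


Formula: Rf = 0.5 * rho * V^2 * S * Cf
Step 1 — V^2 = 9.72^2 = 94.4784
Step 2 — 0.5 * rho * V^2 = 0.5 * 1025 * 94.4784 = 48420.18
Step 3 — Rf = 48420.18 * 3395 * 0.00283 ≈ 465210 N (5 s.f.)

465210 N


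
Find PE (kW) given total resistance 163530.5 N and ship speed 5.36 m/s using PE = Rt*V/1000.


Formula: PE = Rt * V / 1000 (kW)
Step 1 — PE (W) = 163530.5 * 5.36 = 876523.48 W
Step 2 — PE (kW) = 876523.48 / 1000 ≈ 876.52 kW (5 s.f.)

876.52 kW


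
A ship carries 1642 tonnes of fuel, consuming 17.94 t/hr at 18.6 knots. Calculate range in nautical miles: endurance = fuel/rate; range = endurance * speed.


Formula: endurance = fuel / rate; range = endurance * speed
Step 1 — endurance = 1642 / 17.94 = 91.5273 hours
Step 2 — range = 91.5273 * 18.6 ≈ 1702.4 nautical miles (5 s.f.)

1702.4 NM


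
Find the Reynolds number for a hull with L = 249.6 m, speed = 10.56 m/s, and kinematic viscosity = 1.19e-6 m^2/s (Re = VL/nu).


Formula: Re = V * L / nu
Step 1 — V * L = 10.56 * 249.6 = 2635.776 m^2/s
Step 2 — Re = 2635.776 / 1.19e-6 = 2.21e+09

2.21e+09


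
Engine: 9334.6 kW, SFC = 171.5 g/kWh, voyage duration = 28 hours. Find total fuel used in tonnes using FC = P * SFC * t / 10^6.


Formula: FC (tonnes) = P * SFC * t / 1,000,000
Step 1 — P * SFC * t = 9334.6 * 171.5 * 28 = 44824749.2 g
Step 2 — FC (tonnes) = 44824749.2 / 1,000,000 ≈ 44.825 tonnes (5 s.f.)

44.825 tonnes


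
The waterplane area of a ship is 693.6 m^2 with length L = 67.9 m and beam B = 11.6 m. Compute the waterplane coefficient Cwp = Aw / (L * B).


Formula: Cwp = Aw / (L * B)
Step 1 — L * B = 67.9 * 11.6 = 787.64 m^2
Step 2 — Cwp = 693.6 / 787.64 ≈ 0.88061 (5 s.f.)

0.88061


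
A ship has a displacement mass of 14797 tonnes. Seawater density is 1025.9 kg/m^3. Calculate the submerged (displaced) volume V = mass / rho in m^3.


Formula: V = mass / rho
Step 1 — convert tonnes to kg: 14797 t * 1000 = 14797000 kg
Step 2 — V = 14797000 / 1025.9 ≈ 14423 m^3 (5 s.f.)

14423 m^3


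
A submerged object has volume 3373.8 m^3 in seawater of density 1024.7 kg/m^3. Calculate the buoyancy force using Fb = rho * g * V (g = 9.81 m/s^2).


Formula: Fb = rho * g * V
Substituting: Fb = 1024.7 * 9.81 * 3373.8
Intermediate: 1024.7 * 9.81 = 10052.307
Result: Fb = 10052.307 * 3373.8 ≈ 33914000 N (5 s.f.)

33914000 N


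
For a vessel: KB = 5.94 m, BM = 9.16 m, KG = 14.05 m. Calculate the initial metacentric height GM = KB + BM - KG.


Formula: GM = KB + BM - KG
Step 1 — KM = KB + BM = 5.94 + 9.16 = 15.1 m
Step 2 — GM = KM - KG = 15.1 - 14.05 = 1.05 m

1.05 m


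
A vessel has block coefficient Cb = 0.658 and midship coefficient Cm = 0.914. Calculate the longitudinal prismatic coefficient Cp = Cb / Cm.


Formula: Cp = Cb / Cm
Substituting: Cp = 0.658 / 0.914
Result: Cp ≈ 0.71991 (5 s.f.)

0.71991


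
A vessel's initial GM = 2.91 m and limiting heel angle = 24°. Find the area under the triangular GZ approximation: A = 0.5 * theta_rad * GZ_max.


Formula: GZ_max = GM * sin(theta); Area = 0.5 * theta_rad * GZ_max
Step 1 — GZ_max = 2.91 * sin(24°) = 2.91 * 0.406737 = 1.183605 m
Step 2 — theta_rad = 24 * pi/180 = 0.418879 rad
Step 3 — Area = 0.5 * 0.418879 * 1.183605 ≈ 0.24789 m·rad (5 s.f.)

0.24789 m·rad


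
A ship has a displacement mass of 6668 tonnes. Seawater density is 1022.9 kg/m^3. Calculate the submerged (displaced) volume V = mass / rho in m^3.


Formula: V = mass / rho
Step 1 — convert tonnes to kg: 6668 t * 1000 = 6668000 kg
Step 2 — V = 6668000 / 1022.9 ≈ 6518.7 m^3 (5 s.f.)

6518.7 m^3


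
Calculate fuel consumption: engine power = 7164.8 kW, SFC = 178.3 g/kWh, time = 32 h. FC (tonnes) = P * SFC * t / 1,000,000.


Formula: FC (tonnes) = P * SFC * t / 1,000,000
Step 1 — P * SFC * t = 7164.8 * 178.3 * 32 = 40879482.88 g
Step 2 — FC (tonnes) = 40879482.88 / 1,000,000 ≈ 40.879 tonnes (5 s.f.)

40.879 tonnes


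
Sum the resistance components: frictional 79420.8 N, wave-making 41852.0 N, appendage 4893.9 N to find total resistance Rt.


Formula: Rt = Rf + Rw + Ra
Substituting: Rt = 79420.8 + 41852.0 + 4893.9
Result: Rt = 126166.7 N

126166.7 N


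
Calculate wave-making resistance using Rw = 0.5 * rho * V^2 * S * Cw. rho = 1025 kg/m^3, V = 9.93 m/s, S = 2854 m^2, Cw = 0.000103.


Formula: Rw = 0.5 * rho * V^2 * S * Cw
Step 1 — V^2 = 9.93^2 = 98.6049
Step 2 — 0.5 * rho * V^2 = 0.5 * 1025 * 98.6049 = 50535.01125
Step 3 — Rw = 50535.01125 * 2854 * 0.000103 ≈ 14855 N (5 s.f.)

14855 N


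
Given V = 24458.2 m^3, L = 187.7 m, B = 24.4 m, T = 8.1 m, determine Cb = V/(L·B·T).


Formula: Cb = V / (L * B * T)
Step 1 — L * B * T = 187.7 * 24.4 * 8.1 = 37097.028 m^3
Step 2 — Cb = 24458.2 / 37097.028 ≈ 0.65930 (5 s.f.)

0.65930


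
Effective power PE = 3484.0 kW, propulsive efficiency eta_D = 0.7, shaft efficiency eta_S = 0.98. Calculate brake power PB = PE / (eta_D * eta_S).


Formula: PB = PE / (eta_D * eta_S)
Step 1 — combined efficiency = eta_D * eta_S = 0.7 * 0.98 = 0.686
Step 2 — PB = 3484.0 / 0.686 ≈ 5078.7 kW (5 s.f.)

5078.7 kW


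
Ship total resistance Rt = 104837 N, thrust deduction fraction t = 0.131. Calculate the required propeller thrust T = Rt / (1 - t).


Formula: T = Rt / (1 - t)
Step 1 — (1 - t) = 1 - 0.131 = 0.869
Step 2 — T = 104837 / 0.869 ≈ 120640 N (5 s.f.)

120640 N


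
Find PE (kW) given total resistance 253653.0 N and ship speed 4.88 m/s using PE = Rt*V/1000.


Formula: PE = Rt * V / 1000 (kW)
Step 1 — PE (W) = 253653.0 * 4.88 = 1237826.64 W
Step 2 — PE (kW) = 1237826.64 / 1000 ≈ 1237.8 kW (5 s.f.)

1237.8 kW


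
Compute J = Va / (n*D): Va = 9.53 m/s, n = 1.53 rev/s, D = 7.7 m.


Formula: J = Va / (n * D)
Step 1 — n * D = 1.53 * 7.7 = 11.781
Step 2 — J = 9.53 / 11.781 ≈ 0.80893 (5 s.f.)

0.80893


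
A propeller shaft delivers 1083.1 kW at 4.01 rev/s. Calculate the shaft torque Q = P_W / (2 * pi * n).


Formula: Q = P_W / (2 * pi * n)
Step 1 — P_W = 1083.1 kW * 1000 = 1083100.0 W
Step 2 — 2 * pi * n = 2 * pi * 4.01 = 25.195573
Step 3 — Q = 1083100.0 / 25.195573 ≈ 42988 N·m (5 s.f.)

42988 N·m


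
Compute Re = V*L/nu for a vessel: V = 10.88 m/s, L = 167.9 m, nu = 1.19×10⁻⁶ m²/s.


Formula: Re = V * L / nu
Step 1 — V * L = 10.88 * 167.9 = 1826.752 m^2/s
Step 2 — Re = 1826.752 / 1.19e-6 = 1.54e+09

1.54e+09


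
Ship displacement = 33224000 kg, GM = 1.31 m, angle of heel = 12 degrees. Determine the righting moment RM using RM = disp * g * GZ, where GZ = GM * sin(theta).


Formula: GZ = GM * sin(theta); RM = disp * g * GZ
Step 1 — GZ = 1.31 * sin(12°) = 1.31 * 0.207912 = 0.272365 m
Step 2 — RM = 33224000 * 9.81 * 0.272365 ≈ 88771000 N·m (5 s.f.)

88771000 N·m


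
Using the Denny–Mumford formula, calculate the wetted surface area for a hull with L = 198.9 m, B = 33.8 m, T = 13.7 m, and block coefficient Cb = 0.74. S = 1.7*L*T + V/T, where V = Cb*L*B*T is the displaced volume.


Formula: S = 1.7*L*T + V/T with V = Cb*L*B*T, i.e. S = L * (1.7*T + Cb*B)
Step 1 — 1.7*T = 1.7 * 13.7 = 23.29 m
Step 2 — Cb*B = 0.74 * 33.8 = 25.012 m
Step 3 — 1.7*T + Cb*B = 23.29 + 25.012 = 48.302 m
Step 4 — S = 198.9 * 48.302 ≈ 9607.3 m^2 (5 s.f.)

9607.3 m^2


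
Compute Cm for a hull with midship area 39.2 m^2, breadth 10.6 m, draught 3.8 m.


Formula: Cm = Am / (B * T)
Step 1 — B * T = 10.6 * 3.8 = 40.28 m^2
Step 2 — Cm = 39.2 / 40.28 ≈ 0.97319 (5 s.f.)

0.97319


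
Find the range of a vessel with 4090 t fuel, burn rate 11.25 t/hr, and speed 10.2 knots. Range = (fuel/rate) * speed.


Formula: endurance = fuel / rate; range = endurance * speed
Step 1 — endurance = 4090 / 11.25 = 363.5556 hours
Step 2 — range = 363.5556 * 10.2 ≈ 3708.3 nautical miles (5 s.f.)

3708.3 NM


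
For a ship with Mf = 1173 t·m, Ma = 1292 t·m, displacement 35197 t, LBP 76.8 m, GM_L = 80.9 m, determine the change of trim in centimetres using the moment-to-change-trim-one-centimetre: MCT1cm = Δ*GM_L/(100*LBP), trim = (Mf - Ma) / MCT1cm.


Formula: net trimming moment = Mf - Ma; MCT1cm = Δ*GM_L/(100*LBP); trim = net moment / MCT1cm
Step 1 — net trimming moment = 1173 - 1292 = -119 t·m
Step 2 — MCT1cm = 35197 * 80.9 / (100 * 76.8) = 370.7601 t·m/cm
Step 3 — trim = -119 / 370.7601 ≈ -0.32096 cm (5 s.f.)

-0.32096 cm


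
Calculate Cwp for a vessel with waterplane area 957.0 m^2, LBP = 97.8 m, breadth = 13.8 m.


Formula: Cwp = Aw / (L * B)
Step 1 — L * B = 97.8 * 13.8 = 1349.64 m^2
Step 2 — Cwp = 957.0 / 1349.64 ≈ 0.70908 (5 s.f.)

0.70908


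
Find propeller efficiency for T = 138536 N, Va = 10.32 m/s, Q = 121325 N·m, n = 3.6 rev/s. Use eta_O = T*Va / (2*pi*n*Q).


Formula: eta = T * Va / (2 * pi * n * Q)
Step 1 — numerator = T * Va = 138536 * 10.32 = 1429691.52
Step 2 — 2 * pi * n = 2 * pi * 3.6 = 22.619467
Step 3 — denominator = 22.619467 * 121325 = 2744306.83
Step 4 — eta = 1429691.52 / 2744306.83 ≈ 0.52097 (5 s.f.)

0.52097


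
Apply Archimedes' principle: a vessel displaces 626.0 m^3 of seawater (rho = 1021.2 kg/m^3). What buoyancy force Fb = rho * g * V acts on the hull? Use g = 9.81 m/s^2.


Formula: Fb = rho * g * V
Substituting: Fb = 1021.2 * 9.81 * 626.0
Intermediate: 1021.2 * 9.81 = 10017.972
Result: Fb = 10017.972 * 626.0 ≈ 6271300 N (5 s.f.)

6271300 N


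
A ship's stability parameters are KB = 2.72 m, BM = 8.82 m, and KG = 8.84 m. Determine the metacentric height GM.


Formula: GM = KB + BM - KG
Step 1 — KM = KB + BM = 2.72 + 8.82 = 11.54 m
Step 2 — GM = KM - KG = 11.54 - 8.84 = 2.7 m

2.7 m


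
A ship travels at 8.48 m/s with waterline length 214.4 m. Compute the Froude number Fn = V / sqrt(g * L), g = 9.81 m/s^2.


Formula: Fn = V / sqrt(g * L)
Step 1 — g * L = 9.81 * 214.4 = 2103.264
Step 2 — sqrt(g * L) = sqrt(2103.264) = 45.861356
Step 3 — Fn = 8.48 / 45.861356 ≈ 0.18491 (5 s.f.)

0.18491


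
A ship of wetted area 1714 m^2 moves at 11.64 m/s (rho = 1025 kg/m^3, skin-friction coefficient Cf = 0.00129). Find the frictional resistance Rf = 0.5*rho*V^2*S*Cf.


Formula: Rf = 0.5 * rho * V^2 * S * Cf
Step 1 — V^2 = 11.64^2 = 135.4896
Step 2 — 0.5 * rho * V^2 = 0.5 * 1025 * 135.4896 = 69438.42
Step 3 — Rf = 69438.42 * 1714 * 0.00129 ≈ 153530 N (5 s.f.)

153530 N


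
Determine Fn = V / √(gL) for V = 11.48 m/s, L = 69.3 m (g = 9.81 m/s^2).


Formula: Fn = V / sqrt(g * L)
Step 1 — g * L = 9.81 * 69.3 = 679.833
Step 2 — sqrt(g * L) = sqrt(679.833) = 26.073607
Step 3 — Fn = 11.48 / 26.073607 ≈ 0.44029 (5 s.f.)

0.44029


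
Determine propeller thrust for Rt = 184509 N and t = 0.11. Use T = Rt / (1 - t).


Formula: T = Rt / (1 - t)
Step 1 — (1 - t) = 1 - 0.11 = 0.89
Step 2 — T = 184509 / 0.89 ≈ 207310 N (5 s.f.)

207310 N


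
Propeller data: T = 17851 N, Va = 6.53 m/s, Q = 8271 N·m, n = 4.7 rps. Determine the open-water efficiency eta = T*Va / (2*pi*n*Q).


Formula: eta = T * Va / (2 * pi * n * Q)
Step 1 — numerator = T * Va = 17851 * 6.53 = 116567.03
Step 2 — 2 * pi * n = 2 * pi * 4.7 = 29.530971
Step 3 — denominator = 29.530971 * 8271 = 244250.66
Step 4 — eta = 116567.03 / 244250.66 ≈ 0.47724 (5 s.f.)

0.47724


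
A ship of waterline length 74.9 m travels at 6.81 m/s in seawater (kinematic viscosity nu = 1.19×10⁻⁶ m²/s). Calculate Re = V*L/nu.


Formula: Re = V * L / nu
Step 1 — V * L = 6.81 * 74.9 = 510.069 m^2/s
Step 2 — Re = 510.069 / 1.19e-6 = 4.29e+08

4.29e+08


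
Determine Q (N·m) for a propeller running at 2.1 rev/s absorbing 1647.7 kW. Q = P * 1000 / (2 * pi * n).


Formula: Q = P_W / (2 * pi * n)
Step 1 — P_W = 1647.7 kW * 1000 = 1647700.0 W
Step 2 — 2 * pi * n = 2 * pi * 2.1 = 13.194689
Step 3 — Q = 1647700.0 / 13.194689 ≈ 124880 N·m (5 s.f.)

124880 N·m


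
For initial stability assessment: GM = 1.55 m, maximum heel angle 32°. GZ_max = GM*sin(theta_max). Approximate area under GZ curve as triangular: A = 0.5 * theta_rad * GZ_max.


Formula: GZ_max = GM * sin(theta); Area = 0.5 * theta_rad * GZ_max
Step 1 — GZ_max = 1.55 * sin(32°) = 1.55 * 0.529919 = 0.821374 m
Step 2 — theta_rad = 32 * pi/180 = 0.558505 rad
Step 3 — Area = 0.5 * 0.558505 * 0.821374 ≈ 0.22937 m·rad (5 s.f.)

0.22937 m·rad


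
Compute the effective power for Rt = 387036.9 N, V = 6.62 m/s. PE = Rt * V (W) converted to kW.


Formula: PE = Rt * V / 1000 (kW)
Step 1 — PE (W) = 387036.9 * 6.62 = 2562184.278 W
Step 2 — PE (kW) = 2562184.278 / 1000 ≈ 2562.2 kW (5 s.f.)

2562.2 kW


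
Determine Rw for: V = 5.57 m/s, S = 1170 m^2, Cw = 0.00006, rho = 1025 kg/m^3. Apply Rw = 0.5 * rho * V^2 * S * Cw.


Formula: Rw = 0.5 * rho * V^2 * S * Cw
Step 1 — V^2 = 5.57^2 = 31.0249
Step 2 — 0.5 * rho * V^2 = 0.5 * 1025 * 31.0249 = 15900.26125
Step 3 — Rw = 15900.26125 * 1170 * 0.00006 ≈ 1116.2 N (5 s.f.)

1116.2 N


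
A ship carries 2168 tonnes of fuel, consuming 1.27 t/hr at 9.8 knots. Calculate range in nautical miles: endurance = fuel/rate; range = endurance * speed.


Formula: endurance = fuel / rate; range = endurance * speed
Step 1 — endurance = 2168 / 1.27 = 1707.0866 hours
Step 2 — range = 1707.0866 * 9.8 ≈ 16729 nautical miles (5 s.f.)

16729 NM


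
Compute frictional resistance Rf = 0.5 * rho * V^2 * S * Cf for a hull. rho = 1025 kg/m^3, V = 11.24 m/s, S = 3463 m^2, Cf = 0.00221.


Formula: Rf = 0.5 * rho * V^2 * S * Cf
Step 1 — V^2 = 11.24^2 = 126.3376
Step 2 — 0.5 * rho * V^2 = 0.5 * 1025 * 126.3376 = 64748.02
Step 3 — Rf = 64748.02 * 3463 * 0.00221 ≈ 495530 N (5 s.f.)

495530 N


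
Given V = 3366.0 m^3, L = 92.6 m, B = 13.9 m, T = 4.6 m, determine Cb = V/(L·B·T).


Formula: Cb = V / (L * B * T)
Step 1 — L * B * T = 92.6 * 13.9 * 4.6 = 5920.844 m^3
Step 2 — Cb = 3366.0 / 5920.844 ≈ 0.56850 (5 s.f.)

0.56850


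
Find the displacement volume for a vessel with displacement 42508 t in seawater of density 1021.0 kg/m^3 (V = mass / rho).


Formula: V = mass / rho
Step 1 — convert tonnes to kg: 42508 t * 1000 = 42508000 kg
Step 2 — V = 42508000 / 1021.0 ≈ 41634 m^3 (5 s.f.)

41634 m^3


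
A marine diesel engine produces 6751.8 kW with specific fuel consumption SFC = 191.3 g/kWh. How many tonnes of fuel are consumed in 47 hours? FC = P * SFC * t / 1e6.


Formula: FC (tonnes) = P * SFC * t / 1,000,000
Step 1 — P * SFC * t = 6751.8 * 191.3 * 47 = 60706108.98 g
Step 2 — FC (tonnes) = 60706108.98 / 1,000,000 ≈ 60.706 tonnes (5 s.f.)

60.706 tonnes


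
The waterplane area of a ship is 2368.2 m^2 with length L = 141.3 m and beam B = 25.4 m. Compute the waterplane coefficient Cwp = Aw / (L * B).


Formula: Cwp = Aw / (L * B)
Step 1 — L * B = 141.3 * 25.4 = 3589.02 m^2
Step 2 — Cwp = 2368.2 / 3589.02 ≈ 0.65985 (5 s.f.)

0.65985


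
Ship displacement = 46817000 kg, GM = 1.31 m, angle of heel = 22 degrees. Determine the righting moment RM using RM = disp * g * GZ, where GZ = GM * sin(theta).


Formula: GZ = GM * sin(theta); RM = disp * g * GZ
Step 1 — GZ = 1.31 * sin(22°) = 1.31 * 0.374607 = 0.490735 m
Step 2 — RM = 46817000 * 9.81 * 0.490735 ≈ 225380000 N·m (5 s.f.)

225380000 N·m


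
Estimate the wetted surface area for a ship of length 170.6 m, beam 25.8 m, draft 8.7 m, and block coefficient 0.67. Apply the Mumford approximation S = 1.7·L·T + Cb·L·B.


Formula: S = 1.7*L*T + V/T with V = Cb*L*B*T, i.e. S = L * (1.7*T + Cb*B)
Step 1 — 1.7*T = 1.7 * 8.7 = 14.79 m
Step 2 — Cb*B = 0.67 * 25.8 = 17.286 m
Step 3 — 1.7*T + Cb*B = 14.79 + 17.286 = 32.076 m
Step 4 — S = 170.6 * 32.076 ≈ 5472.2 m^2 (5 s.f.)

5472.2 m^2


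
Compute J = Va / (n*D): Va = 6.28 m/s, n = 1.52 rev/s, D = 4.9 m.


Formula: J = Va / (n * D)
Step 1 — n * D = 1.52 * 4.9 = 7.448
Step 2 — J = 6.28 / 7.448 ≈ 0.84318 (5 s.f.)

0.84318


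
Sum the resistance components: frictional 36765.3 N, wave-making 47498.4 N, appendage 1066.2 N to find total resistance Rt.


Formula: Rt = Rf + Rw + Ra
Substituting: Rt = 36765.3 + 47498.4 + 1066.2
Result: Rt = 85329.9 N

85329.9 N


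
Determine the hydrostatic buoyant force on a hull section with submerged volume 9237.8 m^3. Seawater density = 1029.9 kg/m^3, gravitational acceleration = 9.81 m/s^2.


Formula: Fb = rho * g * V
Substituting: Fb = 1029.9 * 9.81 * 9237.8
Intermediate: 1029.9 * 9.81 = 10103.319
Result: Fb = 10103.319 * 9237.8 ≈ 93332000 N (5 s.f.)

93332000 N


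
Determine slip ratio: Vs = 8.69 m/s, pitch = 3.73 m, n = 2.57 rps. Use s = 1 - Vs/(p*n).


Formula: s = 1 - Vs / (p * n)
Step 1 — p * n = 3.73 * 2.57 = 9.5861
Step 2 — Vs / (p*n) = 8.69 / 9.5861 = 0.906521 (6 d.p.)
Step 3 — s = 1 - 0.906521 = 0.093479

0.093479


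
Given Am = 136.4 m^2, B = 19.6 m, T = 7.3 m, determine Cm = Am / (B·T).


Formula: Cm = Am / (B * T)
Step 1 — B * T = 19.6 * 7.3 = 143.08 m^2
Step 2 — Cm = 136.4 / 143.08 ≈ 0.95331 (5 s.f.)

0.95331


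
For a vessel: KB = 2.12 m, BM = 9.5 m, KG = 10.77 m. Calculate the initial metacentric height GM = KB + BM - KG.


Formula: GM = KB + BM - KG
Step 1 — KM = KB + BM = 2.12 + 9.5 = 11.62 m
Step 2 — GM = KM - KG = 11.62 - 10.77 = 0.85 m

0.85 m


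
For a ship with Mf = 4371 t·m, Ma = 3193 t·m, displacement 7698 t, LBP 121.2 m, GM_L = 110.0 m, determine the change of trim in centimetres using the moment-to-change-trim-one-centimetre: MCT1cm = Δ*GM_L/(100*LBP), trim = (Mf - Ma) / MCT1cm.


Formula: net trimming moment = Mf - Ma; MCT1cm = Δ*GM_L/(100*LBP); trim = net moment / MCT1cm
Step 1 — net trimming moment = 4371 - 3193 = 1178 t·m
Step 2 — MCT1cm = 7698 * 110.0 / (100 * 121.2) = 69.8663 t·m/cm
Step 3 — trim = 1178 / 69.8663 ≈ 16.861 cm (5 s.f.)

16.861 cm


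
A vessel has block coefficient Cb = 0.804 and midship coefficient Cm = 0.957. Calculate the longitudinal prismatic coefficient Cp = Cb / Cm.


Formula: Cp = Cb / Cm
Substituting: Cp = 0.804 / 0.957
Result: Cp ≈ 0.84013 (5 s.f.)

0.84013


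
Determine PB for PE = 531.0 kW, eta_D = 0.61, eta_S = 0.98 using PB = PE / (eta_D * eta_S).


Formula: PB = PE / (eta_D * eta_S)
Step 1 — combined efficiency = eta_D * eta_S = 0.61 * 0.98 = 0.5978
Step 2 — PB = 531.0 / 0.5978 ≈ 888.26 kW (5 s.f.)

888.26 kW


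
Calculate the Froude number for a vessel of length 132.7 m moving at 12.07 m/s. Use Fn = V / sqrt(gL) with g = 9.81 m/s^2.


Formula: Fn = V / sqrt(g * L)
Step 1 — g * L = 9.81 * 132.7 = 1301.787
Step 2 — sqrt(g * L) = sqrt(1301.787) = 36.080285
Step 3 — Fn = 12.07 / 36.080285 ≈ 0.33453 (5 s.f.)

0.33453


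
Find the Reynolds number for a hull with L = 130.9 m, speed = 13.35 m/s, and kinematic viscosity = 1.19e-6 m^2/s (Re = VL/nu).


Formula: Re = V * L / nu
Step 1 — V * L = 13.35 * 130.9 = 1747.515 m^2/s
Step 2 — Re = 1747.515 / 1.19e-6 = 1.47e+09

1.47e+09


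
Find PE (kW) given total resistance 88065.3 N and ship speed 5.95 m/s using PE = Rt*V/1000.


Formula: PE = Rt * V / 1000 (kW)
Step 1 — PE (W) = 88065.3 * 5.95 = 523988.535 W
Step 2 — PE (kW) = 523988.535 / 1000 ≈ 523.99 kW (5 s.f.)

523.99 kW


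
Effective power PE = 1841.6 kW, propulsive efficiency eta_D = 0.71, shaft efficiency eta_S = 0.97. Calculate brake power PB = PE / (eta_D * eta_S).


Formula: PB = PE / (eta_D * eta_S)
Step 1 — combined efficiency = eta_D * eta_S = 0.71 * 0.97 = 0.6887
Step 2 — PB = 1841.6 / 0.6887 ≈ 2674.0 kW (5 s.f.)

2674.0 kW


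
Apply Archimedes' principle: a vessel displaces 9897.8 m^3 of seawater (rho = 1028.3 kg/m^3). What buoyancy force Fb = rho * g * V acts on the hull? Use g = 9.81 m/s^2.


Formula: Fb = rho * g * V
Substituting: Fb = 1028.3 * 9.81 * 9897.8
Intermediate: 1028.3 * 9.81 = 10087.623
Result: Fb = 10087.623 * 9897.8 ≈ 99845000 N (5 s.f.)

99845000 N


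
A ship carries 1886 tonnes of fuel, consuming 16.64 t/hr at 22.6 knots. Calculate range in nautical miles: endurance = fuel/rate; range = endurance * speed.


Formula: endurance = fuel / rate; range = endurance * speed
Step 1 — endurance = 1886 / 16.64 = 113.3413 hours
Step 2 — range = 113.3413 * 22.6 ≈ 2561.5 nautical miles (5 s.f.)

2561.5 NM


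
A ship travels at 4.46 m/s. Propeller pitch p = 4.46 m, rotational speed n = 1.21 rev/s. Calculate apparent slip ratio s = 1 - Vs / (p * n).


Formula: s = 1 - Vs / (p * n)
Step 1 — p * n = 4.46 * 1.21 = 5.3966
Step 2 — Vs / (p*n) = 4.46 / 5.3966 = 0.826446 (6 d.p.)
Step 3 — s = 1 - 0.826446 = 0.173554

0.173554


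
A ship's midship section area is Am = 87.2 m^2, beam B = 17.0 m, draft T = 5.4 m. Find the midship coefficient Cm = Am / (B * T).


Formula: Cm = Am / (B * T)
Step 1 — B * T = 17.0 * 5.4 = 91.8 m^2
Step 2 — Cm = 87.2 / 91.8 ≈ 0.94989 (5 s.f.)

0.94989


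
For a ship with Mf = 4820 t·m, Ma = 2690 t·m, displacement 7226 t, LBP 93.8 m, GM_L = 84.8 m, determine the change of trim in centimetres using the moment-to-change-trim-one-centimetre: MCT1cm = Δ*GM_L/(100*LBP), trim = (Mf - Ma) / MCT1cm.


Formula: net trimming moment = Mf - Ma; MCT1cm = Δ*GM_L/(100*LBP); trim = net moment / MCT1cm
Step 1 — net trimming moment = 4820 - 2690 = 2130 t·m
Step 2 — MCT1cm = 7226 * 84.8 / (100 * 93.8) = 65.3267 t·m/cm
Step 3 — trim = 2130 / 65.3267 ≈ 32.605 cm (5 s.f.)

32.605 cm


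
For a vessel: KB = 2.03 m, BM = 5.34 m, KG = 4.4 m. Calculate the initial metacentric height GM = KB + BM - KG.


Formula: GM = KB + BM - KG
Step 1 — KM = KB + BM = 2.03 + 5.34 = 7.37 m
Step 2 — GM = KM - KG = 7.37 - 4.4 = 2.97 m

2.97 m


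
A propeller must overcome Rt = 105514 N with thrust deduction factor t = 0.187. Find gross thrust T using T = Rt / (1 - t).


Formula: T = Rt / (1 - t)
Step 1 — (1 - t) = 1 - 0.187 = 0.813
Step 2 — T = 105514 / 0.813 ≈ 129780 N (5 s.f.)

129780 N


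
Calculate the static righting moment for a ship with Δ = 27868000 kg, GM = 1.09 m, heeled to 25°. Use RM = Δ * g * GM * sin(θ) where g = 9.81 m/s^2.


Formula: GZ = GM * sin(theta); RM = disp * g * GZ
Step 1 — GZ = 1.09 * sin(25°) = 1.09 * 0.422618 = 0.460654 m
Step 2 — RM = 27868000 * 9.81 * 0.460654 ≈ 125940000 N·m (5 s.f.)

125940000 N·m


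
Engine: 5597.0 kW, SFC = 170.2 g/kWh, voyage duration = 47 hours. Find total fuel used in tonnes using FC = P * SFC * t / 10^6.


Formula: FC (tonnes) = P * SFC * t / 1,000,000
Step 1 — P * SFC * t = 5597.0 * 170.2 * 47 = 44772641.8 g
Step 2 — FC (tonnes) = 44772641.8 / 1,000,000 ≈ 44.773 tonnes (5 s.f.)

44.773 tonnes


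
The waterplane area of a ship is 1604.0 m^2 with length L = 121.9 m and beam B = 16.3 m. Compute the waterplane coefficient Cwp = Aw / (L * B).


Formula: Cwp = Aw / (L * B)
Step 1 — L * B = 121.9 * 16.3 = 1986.97 m^2
Step 2 — Cwp = 1604.0 / 1986.97 ≈ 0.80726 (5 s.f.)

0.80726


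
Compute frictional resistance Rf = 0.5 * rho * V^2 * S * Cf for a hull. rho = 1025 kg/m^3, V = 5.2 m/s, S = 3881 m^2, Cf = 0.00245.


Formula: Rf = 0.5 * rho * V^2 * S * Cf
Step 1 — V^2 = 5.2^2 = 27.04
Step 2 — 0.5 * rho * V^2 = 0.5 * 1025 * 27.04 = 13858.0
Step 3 — Rf = 13858.0 * 3881 * 0.00245 ≈ 131770 N (5 s.f.)

131770 N


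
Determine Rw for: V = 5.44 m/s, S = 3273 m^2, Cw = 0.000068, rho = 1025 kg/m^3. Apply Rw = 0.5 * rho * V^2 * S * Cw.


Formula: Rw = 0.5 * rho * V^2 * S * Cw
Step 1 — V^2 = 5.44^2 = 29.5936
Step 2 — 0.5 * rho * V^2 = 0.5 * 1025 * 29.5936 = 15166.72
Step 3 — Rw = 15166.72 * 3273 * 0.000068 ≈ 3375.6 N (5 s.f.)

3375.6 N
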